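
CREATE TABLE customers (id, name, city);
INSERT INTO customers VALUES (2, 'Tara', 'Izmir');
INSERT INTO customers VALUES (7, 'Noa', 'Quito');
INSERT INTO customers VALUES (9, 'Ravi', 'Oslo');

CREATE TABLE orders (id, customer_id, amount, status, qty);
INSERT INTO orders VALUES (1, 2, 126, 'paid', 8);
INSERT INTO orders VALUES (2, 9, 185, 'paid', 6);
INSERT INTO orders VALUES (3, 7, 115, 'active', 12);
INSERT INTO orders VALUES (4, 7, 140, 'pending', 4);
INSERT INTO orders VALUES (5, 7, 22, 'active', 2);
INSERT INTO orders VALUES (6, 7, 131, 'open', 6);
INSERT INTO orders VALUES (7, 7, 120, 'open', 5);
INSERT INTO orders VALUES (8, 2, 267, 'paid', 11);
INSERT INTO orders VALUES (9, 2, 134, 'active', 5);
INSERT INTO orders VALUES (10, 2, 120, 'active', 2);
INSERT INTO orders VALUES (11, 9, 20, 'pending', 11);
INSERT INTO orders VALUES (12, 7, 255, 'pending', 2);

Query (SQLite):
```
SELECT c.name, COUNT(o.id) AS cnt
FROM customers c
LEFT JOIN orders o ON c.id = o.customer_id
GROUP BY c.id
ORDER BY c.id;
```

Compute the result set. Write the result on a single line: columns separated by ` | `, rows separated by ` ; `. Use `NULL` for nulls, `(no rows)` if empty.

LEFT JOIN keeps every customers row; unmatched ones get NULL for orders columns.
Group by customers.id and compute COUNT(o.id). COUNT(col) of an all-NULL group is 0.
  2: ids {1, 8, 9, 10} → COUNT(o.id)=4
  7: ids {3, 4, 5, 6, 7, 12} → COUNT(o.id)=6
  9: ids {2, 11} → COUNT(o.id)=2

Tara | 4 ; Noa | 6 ; Ravi | 2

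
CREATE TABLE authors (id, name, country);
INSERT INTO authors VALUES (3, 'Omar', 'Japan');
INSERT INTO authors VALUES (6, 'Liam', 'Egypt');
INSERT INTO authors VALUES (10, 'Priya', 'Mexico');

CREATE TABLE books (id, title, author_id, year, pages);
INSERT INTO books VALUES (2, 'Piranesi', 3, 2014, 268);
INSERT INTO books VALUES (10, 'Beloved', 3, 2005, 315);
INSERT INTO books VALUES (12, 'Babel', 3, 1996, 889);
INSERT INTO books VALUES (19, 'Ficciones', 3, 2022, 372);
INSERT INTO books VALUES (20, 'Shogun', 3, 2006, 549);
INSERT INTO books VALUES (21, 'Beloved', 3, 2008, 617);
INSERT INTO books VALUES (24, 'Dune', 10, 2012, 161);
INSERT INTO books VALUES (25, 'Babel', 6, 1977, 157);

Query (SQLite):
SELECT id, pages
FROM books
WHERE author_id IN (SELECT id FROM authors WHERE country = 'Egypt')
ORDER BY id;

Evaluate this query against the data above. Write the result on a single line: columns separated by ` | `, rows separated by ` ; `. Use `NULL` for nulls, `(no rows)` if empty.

25 | 157

Inner query: authors.id where country = 'Egypt'.
Outer: keep books rows whose author_id is in that set.
Inner query → {6}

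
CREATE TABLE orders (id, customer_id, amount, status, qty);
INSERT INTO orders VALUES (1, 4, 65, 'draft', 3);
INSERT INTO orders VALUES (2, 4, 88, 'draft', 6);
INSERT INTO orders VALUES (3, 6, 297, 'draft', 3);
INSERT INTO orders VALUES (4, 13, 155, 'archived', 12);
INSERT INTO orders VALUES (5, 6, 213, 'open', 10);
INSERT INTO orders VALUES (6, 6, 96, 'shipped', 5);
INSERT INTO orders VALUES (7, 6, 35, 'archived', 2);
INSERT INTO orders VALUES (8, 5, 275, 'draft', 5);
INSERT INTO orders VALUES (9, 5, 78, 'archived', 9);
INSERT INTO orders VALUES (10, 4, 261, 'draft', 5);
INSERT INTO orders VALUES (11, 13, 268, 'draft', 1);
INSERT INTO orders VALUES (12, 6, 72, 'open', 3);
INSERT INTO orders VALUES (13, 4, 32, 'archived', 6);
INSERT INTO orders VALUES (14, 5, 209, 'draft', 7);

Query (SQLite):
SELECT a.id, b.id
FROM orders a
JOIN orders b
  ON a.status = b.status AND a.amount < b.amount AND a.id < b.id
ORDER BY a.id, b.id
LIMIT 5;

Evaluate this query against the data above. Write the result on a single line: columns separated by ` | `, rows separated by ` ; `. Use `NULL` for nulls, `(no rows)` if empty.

1 | 2 ; 1 | 3 ; 1 | 8 ; 1 | 10 ; 1 | 11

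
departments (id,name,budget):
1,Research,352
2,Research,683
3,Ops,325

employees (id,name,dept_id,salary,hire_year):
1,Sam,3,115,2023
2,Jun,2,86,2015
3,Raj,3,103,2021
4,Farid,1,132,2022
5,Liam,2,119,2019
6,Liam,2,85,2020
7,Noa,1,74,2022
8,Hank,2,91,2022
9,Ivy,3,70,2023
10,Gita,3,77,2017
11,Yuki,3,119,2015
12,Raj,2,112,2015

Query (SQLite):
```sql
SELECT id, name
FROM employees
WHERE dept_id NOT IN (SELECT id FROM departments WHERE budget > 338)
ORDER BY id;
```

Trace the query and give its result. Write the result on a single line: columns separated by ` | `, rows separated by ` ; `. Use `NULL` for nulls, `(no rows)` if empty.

1 | Sam ; 3 | Raj ; 9 | Ivy ; 10 | Gita ; 11 | Yuki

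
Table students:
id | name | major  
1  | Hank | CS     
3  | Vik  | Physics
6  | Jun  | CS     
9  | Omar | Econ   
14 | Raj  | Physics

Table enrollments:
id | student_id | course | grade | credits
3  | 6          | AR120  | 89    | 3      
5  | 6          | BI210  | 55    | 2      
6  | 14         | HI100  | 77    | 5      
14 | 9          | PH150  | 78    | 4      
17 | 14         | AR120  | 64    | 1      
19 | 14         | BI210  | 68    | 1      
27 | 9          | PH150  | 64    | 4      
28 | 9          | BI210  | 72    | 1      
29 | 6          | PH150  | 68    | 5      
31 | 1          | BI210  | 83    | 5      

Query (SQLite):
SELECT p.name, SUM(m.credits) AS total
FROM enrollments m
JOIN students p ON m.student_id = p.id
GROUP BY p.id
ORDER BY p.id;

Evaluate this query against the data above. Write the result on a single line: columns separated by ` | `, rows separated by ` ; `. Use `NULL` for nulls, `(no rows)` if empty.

Hank | 5 ; Jun | 10 ; Omar | 9 ; Raj | 7

Join each enrollments row to its students via student_id.
Group joined rows by students.id; compute SUM(m.credits) per group.
  1: ids {31} → SUM(m.credits)=5
  6: ids {3, 5, 29} → SUM(m.credits)=10
  9: ids {14, 27, 28} → SUM(m.credits)=9
  14: ids {6, 17, 19} → SUM(m.credits)=7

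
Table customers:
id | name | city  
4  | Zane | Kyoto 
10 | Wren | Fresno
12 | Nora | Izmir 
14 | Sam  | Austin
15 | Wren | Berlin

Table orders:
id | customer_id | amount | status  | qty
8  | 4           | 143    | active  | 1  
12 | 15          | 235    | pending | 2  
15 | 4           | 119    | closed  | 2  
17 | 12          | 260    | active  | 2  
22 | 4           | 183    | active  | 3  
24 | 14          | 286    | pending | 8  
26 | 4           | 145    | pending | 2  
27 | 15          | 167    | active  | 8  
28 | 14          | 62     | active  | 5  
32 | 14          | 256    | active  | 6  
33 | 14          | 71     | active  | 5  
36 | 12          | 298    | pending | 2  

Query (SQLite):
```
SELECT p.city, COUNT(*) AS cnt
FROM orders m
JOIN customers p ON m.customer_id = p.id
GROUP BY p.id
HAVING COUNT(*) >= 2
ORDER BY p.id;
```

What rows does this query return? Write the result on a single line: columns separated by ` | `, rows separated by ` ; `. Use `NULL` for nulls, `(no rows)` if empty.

Kyoto | 4 ; Izmir | 2 ; Austin | 4 ; Berlin | 2

Join each orders row to its customers via customer_id.
Group joined rows by customers.id; compute COUNT(*) per group.
HAVING: keep groups with count ≥ 2.
  4: ids {8, 15, 22, 26} → COUNT(*)=4
  12: ids {17, 36} → COUNT(*)=2
  14: ids {24, 28, 32, 33} → COUNT(*)=4
  15: ids {12, 27} → COUNT(*)=2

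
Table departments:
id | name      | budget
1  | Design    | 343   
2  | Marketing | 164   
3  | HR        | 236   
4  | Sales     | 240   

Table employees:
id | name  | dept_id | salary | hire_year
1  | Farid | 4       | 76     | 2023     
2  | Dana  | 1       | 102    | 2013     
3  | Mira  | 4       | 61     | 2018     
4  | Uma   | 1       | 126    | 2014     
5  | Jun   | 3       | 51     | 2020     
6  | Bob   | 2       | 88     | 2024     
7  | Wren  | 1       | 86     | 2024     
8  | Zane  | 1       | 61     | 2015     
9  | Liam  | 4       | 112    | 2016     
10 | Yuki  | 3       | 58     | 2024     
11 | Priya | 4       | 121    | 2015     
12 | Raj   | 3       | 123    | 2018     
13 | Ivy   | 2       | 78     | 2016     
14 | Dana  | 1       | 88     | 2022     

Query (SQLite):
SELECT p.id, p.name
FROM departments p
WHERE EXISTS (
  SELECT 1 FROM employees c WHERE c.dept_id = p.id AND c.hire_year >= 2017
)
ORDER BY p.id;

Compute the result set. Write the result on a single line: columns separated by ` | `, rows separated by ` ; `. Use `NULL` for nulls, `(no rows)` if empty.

1 | Design ; 2 | Marketing ; 3 | HR ; 4 | Sales

For each departments row, check whether any employees with matching dept_id has hire_year >= 2017.
Keep rows where that is true.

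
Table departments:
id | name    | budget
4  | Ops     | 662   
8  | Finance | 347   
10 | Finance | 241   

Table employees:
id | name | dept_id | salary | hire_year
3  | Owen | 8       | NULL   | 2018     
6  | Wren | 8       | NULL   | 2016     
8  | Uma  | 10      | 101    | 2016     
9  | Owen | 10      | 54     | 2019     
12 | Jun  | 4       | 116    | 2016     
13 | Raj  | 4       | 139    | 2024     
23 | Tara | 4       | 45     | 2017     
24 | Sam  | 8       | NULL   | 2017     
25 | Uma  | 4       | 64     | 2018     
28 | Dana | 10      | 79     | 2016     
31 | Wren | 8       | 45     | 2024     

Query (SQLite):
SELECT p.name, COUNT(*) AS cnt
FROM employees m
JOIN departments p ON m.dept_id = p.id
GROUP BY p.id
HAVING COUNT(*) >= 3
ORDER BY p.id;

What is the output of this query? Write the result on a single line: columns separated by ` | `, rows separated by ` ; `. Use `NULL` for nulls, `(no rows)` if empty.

Ops | 4 ; Finance | 4 ; Finance | 3

Join each employees row to its departments via dept_id.
Group joined rows by departments.id; compute COUNT(*) per group.
HAVING: keep groups with count ≥ 3.
  4: ids {12, 13, 23, 25} → COUNT(*)=4
  8: ids {3, 6, 24, 31} → COUNT(*)=4
  10: ids {8, 9, 28} → COUNT(*)=3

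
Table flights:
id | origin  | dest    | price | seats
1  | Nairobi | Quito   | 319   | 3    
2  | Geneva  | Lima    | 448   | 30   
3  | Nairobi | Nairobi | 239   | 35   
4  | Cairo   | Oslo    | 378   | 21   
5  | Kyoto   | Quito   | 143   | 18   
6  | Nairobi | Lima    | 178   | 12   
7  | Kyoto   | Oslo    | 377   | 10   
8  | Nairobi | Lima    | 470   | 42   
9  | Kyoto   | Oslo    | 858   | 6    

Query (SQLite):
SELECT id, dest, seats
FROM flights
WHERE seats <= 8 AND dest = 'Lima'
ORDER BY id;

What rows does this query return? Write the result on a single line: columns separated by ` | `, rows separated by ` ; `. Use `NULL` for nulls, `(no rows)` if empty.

seats <= 8: ids {1, 9}
dest = 'Lima': ids {2, 6, 8}
Combine with AND.

(no rows)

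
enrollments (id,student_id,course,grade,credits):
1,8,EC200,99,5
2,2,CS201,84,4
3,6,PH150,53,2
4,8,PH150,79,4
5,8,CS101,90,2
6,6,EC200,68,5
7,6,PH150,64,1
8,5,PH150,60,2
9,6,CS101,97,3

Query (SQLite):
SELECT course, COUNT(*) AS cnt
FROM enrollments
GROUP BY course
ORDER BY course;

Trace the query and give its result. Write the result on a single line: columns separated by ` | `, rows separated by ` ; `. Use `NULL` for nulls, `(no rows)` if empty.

CS101 | 2 ; CS201 | 1 ; EC200 | 2 ; PH150 | 4

Partition enrollments by course; compute COUNT(*) within each group.
  CS101: ids {5, 9} → COUNT(*)=2
  CS201: ids {2} → COUNT(*)=1
  EC200: ids {1, 6} → COUNT(*)=2
  PH150: ids {3, 4, 7, 8} → COUNT(*)=4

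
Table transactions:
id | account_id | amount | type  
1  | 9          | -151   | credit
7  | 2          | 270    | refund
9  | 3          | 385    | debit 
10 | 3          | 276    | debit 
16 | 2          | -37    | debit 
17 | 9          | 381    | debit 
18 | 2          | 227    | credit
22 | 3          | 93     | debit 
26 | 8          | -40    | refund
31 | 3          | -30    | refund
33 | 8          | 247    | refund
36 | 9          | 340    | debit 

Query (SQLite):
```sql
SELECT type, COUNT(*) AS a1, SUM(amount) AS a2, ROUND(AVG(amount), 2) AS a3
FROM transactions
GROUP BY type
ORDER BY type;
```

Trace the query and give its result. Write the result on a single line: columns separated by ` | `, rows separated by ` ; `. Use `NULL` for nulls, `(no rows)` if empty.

credit | 2 | 76 | 38 ; debit | 6 | 1438 | 239.67 ; refund | 4 | 447 | 111.75

Group transactions by type.
Per group compute: COUNT(*), SUM(amount), ROUND(AVG(amount), 2).
  credit: ids {1, 18} → COUNT(*)=2, SUM(amount)=76, ROUND(AVG(amount), 2)=38
  debit: ids {9, 10, 16, 17, 22, 36} → COUNT(*)=6, SUM(amount)=1438, ROUND(AVG(amount), 2)=239.67
  refund: ids {7, 26, 31, 33} → COUNT(*)=4, SUM(amount)=447, ROUND(AVG(amount), 2)=111.75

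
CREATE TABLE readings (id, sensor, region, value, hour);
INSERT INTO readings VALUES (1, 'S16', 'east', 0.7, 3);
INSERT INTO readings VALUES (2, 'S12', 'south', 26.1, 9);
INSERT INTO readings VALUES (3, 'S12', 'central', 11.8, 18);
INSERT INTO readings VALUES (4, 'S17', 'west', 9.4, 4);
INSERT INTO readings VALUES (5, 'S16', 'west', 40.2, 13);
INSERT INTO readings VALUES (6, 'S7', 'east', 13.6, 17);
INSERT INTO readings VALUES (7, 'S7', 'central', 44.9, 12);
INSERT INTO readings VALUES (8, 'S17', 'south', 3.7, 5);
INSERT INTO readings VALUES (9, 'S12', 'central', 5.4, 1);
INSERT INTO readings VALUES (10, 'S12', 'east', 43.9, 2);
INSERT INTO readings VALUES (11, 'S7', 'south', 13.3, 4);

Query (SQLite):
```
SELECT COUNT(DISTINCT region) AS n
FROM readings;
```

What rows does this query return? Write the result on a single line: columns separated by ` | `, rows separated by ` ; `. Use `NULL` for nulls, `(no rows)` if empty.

4

Count distinct non-NULL region values.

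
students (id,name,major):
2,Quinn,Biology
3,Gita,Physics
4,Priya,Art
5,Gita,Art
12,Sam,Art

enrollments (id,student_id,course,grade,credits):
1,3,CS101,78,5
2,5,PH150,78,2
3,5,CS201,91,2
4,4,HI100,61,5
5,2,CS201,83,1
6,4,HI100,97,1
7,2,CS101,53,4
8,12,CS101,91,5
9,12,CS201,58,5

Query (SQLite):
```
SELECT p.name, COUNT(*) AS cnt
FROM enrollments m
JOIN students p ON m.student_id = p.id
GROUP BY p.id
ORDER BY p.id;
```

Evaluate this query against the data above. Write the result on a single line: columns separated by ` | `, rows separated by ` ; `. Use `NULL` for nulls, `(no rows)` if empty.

Quinn | 2 ; Gita | 1 ; Priya | 2 ; Gita | 2 ; Sam | 2

Join each enrollments row to its students via student_id.
Group joined rows by students.id; compute COUNT(*) per group.
  2: ids {5, 7} → COUNT(*)=2
  3: ids {1} → COUNT(*)=1
  4: ids {4, 6} → COUNT(*)=2
  5: ids {2, 3} → COUNT(*)=2
  12: ids {8, 9} → COUNT(*)=2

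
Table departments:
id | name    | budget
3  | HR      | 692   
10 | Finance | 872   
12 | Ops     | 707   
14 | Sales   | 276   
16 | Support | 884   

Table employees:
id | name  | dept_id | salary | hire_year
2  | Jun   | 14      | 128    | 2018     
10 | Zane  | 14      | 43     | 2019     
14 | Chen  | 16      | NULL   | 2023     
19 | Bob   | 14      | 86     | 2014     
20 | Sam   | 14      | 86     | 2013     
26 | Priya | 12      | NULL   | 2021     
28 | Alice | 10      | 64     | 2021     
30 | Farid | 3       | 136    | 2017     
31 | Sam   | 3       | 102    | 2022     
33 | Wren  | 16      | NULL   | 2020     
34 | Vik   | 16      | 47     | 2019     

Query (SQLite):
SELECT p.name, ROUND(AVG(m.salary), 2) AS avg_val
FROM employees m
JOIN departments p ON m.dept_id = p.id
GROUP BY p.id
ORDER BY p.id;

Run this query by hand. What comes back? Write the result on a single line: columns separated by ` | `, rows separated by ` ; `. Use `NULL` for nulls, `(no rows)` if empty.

Join each employees row to its departments via dept_id.
Group joined rows by departments.id; compute ROUND(AVG(m.salary), 2) per group.
  3: ids {30, 31} → ROUND(AVG(m.salary), 2)=119
  10: ids {28} → ROUND(AVG(m.salary), 2)=64
  12: ids {26} → ROUND(AVG(m.salary), 2)=NULL
  14: ids {2, 10, 19, 20} → ROUND(AVG(m.salary), 2)=85.75
  16: ids {14, 33, 34} → ROUND(AVG(m.salary), 2)=47

HR | 119 ; Finance | 64 ; Ops | NULL ; Sales | 85.75 ; Support | 47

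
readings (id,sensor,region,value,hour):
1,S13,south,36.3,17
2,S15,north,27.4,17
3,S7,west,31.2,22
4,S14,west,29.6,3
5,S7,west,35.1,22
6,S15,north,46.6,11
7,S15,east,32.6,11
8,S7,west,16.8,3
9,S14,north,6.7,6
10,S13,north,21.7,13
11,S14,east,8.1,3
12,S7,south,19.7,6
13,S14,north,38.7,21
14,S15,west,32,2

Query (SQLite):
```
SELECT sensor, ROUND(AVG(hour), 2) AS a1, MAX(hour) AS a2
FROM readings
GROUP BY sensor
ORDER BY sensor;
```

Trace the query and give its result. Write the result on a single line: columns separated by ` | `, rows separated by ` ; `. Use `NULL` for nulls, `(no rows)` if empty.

S13 | 15 | 17 ; S14 | 8.25 | 21 ; S15 | 10.25 | 17 ; S7 | 13.25 | 22

Group readings by sensor.
Per group compute: ROUND(AVG(hour), 2), MAX(hour).
  S13: ids {1, 10} → ROUND(AVG(hour), 2)=15, MAX(hour)=17
  S14: ids {4, 9, 11, 13} → ROUND(AVG(hour), 2)=8.25, MAX(hour)=21
  S15: ids {2, 6, 7, 14} → ROUND(AVG(hour), 2)=10.25, MAX(hour)=17
  S7: ids {3, 5, 8, 12} → ROUND(AVG(hour), 2)=13.25, MAX(hour)=22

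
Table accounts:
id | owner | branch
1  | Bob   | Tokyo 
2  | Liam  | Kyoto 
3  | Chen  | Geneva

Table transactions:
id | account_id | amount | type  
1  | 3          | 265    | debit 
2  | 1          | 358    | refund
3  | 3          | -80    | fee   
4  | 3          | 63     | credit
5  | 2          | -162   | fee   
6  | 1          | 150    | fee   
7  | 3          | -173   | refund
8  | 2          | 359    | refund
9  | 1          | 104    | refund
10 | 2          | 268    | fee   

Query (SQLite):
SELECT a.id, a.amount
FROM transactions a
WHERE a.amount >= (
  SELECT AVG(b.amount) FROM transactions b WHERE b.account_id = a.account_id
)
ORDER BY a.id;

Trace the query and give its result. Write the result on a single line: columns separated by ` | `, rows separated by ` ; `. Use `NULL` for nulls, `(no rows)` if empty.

1 | 265 ; 2 | 358 ; 4 | 63 ; 8 | 359 ; 10 | 268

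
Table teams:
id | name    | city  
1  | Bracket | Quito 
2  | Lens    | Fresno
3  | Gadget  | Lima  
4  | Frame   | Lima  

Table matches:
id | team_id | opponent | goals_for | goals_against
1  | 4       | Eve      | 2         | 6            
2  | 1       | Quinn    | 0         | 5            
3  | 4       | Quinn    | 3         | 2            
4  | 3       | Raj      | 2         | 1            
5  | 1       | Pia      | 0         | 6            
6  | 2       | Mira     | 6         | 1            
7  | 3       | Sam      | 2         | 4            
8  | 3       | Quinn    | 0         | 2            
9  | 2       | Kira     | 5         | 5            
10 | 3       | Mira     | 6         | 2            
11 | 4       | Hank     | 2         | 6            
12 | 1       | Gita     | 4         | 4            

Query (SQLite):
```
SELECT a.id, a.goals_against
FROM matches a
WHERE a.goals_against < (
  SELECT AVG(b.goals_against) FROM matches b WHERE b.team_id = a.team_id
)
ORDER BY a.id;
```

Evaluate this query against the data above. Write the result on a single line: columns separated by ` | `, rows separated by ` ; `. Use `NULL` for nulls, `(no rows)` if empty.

3 | 2 ; 4 | 1 ; 6 | 1 ; 8 | 2 ; 10 | 2 ; 12 | 4

For each matches row a, compute AVG(goals_against) over rows sharing a.team_id.
Keep row a if a.goals_against < that per-group AVG.
  team_id=1: AVG(goals_against) = 5.0
  team_id=2: AVG(goals_against) = 3.0
  team_id=3: AVG(goals_against) = 2.25
  team_id=4: AVG(goals_against) = 4.666667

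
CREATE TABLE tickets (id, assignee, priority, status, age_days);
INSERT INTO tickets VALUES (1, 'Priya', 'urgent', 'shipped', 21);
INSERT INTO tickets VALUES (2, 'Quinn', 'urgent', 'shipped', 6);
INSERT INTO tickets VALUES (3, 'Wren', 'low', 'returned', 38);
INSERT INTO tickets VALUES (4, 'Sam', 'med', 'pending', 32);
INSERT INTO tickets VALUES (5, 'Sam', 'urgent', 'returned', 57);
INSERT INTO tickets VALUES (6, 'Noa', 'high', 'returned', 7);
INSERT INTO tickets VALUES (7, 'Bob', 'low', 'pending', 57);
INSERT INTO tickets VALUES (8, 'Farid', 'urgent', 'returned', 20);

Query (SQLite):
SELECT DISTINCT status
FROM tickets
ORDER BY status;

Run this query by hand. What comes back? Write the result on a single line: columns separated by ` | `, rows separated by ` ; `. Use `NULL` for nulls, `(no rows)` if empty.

Collect distinct status values from tickets.

pending ; returned ; shipped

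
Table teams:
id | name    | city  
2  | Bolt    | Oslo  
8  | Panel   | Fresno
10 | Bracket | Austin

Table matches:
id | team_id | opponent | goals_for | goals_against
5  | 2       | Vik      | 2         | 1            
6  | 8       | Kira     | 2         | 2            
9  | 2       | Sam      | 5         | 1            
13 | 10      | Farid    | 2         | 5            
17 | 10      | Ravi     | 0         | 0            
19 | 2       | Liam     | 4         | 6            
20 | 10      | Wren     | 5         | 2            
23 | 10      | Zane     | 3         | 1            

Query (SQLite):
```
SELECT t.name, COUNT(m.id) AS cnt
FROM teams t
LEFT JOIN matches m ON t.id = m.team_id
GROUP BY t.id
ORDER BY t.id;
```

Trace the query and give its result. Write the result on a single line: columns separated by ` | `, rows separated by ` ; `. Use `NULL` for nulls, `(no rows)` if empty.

Bolt | 3 ; Panel | 1 ; Bracket | 4

LEFT JOIN keeps every teams row; unmatched ones get NULL for matches columns.
Group by teams.id and compute COUNT(m.id). COUNT(col) of an all-NULL group is 0.
  2: ids {5, 9, 19} → COUNT(m.id)=3
  8: ids {6} → COUNT(m.id)=1
  10: ids {13, 17, 20, 23} → COUNT(m.id)=4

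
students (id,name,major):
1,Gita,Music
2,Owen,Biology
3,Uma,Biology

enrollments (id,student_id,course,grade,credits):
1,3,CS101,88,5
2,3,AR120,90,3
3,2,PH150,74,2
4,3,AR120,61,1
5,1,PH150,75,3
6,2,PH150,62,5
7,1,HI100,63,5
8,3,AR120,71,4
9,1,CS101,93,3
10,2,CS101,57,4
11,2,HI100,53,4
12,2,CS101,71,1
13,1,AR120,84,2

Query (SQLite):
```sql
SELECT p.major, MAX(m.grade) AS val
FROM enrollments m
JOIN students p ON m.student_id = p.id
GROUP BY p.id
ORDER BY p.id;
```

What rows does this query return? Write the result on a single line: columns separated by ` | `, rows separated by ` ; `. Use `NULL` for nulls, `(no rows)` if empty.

Join each enrollments row to its students via student_id.
Group joined rows by students.id; compute MAX(m.grade) per group.
  1: ids {5, 7, 9, 13} → MAX(m.grade)=93
  2: ids {3, 6, 10, 11, 12} → MAX(m.grade)=74
  3: ids {1, 2, 4, 8} → MAX(m.grade)=90

Music | 93 ; Biology | 74 ; Biology | 90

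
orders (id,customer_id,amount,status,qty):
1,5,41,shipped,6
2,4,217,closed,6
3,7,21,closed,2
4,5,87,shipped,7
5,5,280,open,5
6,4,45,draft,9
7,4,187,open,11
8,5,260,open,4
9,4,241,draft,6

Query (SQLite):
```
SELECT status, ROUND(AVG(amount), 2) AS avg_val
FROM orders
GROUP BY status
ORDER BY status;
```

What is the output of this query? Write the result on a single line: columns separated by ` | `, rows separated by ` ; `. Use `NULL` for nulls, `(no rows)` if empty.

Partition orders by status; compute ROUND(AVG(amount), 2) within each group.
  closed: ids {2, 3} → ROUND(AVG(amount), 2)=119
  draft: ids {6, 9} → ROUND(AVG(amount), 2)=143
  open: ids {5, 7, 8} → ROUND(AVG(amount), 2)=242.33
  shipped: ids {1, 4} → ROUND(AVG(amount), 2)=64

closed | 119 ; draft | 143 ; open | 242.33 ; shipped | 64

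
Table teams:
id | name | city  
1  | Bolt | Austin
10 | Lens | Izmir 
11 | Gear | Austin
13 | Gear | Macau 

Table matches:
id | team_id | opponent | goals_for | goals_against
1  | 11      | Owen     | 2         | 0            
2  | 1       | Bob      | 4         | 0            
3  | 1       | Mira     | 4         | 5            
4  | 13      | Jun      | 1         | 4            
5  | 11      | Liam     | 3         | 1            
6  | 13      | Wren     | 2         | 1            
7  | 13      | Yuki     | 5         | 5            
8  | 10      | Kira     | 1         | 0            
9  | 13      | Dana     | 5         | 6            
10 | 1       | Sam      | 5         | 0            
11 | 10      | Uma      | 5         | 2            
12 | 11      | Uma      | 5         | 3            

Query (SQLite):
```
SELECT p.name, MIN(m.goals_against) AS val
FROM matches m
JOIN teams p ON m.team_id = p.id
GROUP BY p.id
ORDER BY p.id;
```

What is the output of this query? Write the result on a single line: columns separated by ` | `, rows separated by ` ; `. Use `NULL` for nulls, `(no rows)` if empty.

Bolt | 0 ; Lens | 0 ; Gear | 0 ; Gear | 1

Join each matches row to its teams via team_id.
Group joined rows by teams.id; compute MIN(m.goals_against) per group.
  1: ids {2, 3, 10} → MIN(m.goals_against)=0
  10: ids {8, 11} → MIN(m.goals_against)=0
  11: ids {1, 5, 12} → MIN(m.goals_against)=0
  13: ids {4, 6, 7, 9} → MIN(m.goals_against)=1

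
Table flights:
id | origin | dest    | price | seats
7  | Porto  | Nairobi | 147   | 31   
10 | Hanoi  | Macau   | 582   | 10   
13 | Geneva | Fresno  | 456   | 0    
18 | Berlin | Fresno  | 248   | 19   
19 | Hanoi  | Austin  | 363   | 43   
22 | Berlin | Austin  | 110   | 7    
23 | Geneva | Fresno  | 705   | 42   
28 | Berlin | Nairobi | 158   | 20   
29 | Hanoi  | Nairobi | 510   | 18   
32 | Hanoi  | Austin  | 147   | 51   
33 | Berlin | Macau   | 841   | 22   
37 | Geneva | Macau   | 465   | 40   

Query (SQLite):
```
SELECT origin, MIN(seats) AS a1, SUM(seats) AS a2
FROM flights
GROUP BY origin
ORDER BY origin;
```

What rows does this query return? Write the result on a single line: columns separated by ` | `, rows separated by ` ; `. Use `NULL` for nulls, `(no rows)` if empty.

Group flights by origin.
Per group compute: MIN(seats), SUM(seats).
  Berlin: ids {18, 22, 28, 33} → MIN(seats)=7, SUM(seats)=68
  Geneva: ids {13, 23, 37} → MIN(seats)=0, SUM(seats)=82
  Hanoi: ids {10, 19, 29, 32} → MIN(seats)=10, SUM(seats)=122
  Porto: ids {7} → MIN(seats)=31, SUM(seats)=31

Berlin | 7 | 68 ; Geneva | 0 | 82 ; Hanoi | 10 | 122 ; Porto | 31 | 31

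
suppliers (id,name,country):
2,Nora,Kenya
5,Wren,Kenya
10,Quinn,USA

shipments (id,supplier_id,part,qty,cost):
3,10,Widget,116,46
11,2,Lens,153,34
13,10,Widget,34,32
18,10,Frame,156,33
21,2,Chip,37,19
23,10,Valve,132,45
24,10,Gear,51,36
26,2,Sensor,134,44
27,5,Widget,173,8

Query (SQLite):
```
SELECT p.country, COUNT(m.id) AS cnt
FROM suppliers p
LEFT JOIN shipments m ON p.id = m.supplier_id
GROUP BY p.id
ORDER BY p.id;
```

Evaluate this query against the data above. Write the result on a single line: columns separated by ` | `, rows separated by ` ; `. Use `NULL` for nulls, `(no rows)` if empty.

Kenya | 3 ; Kenya | 1 ; USA | 5

LEFT JOIN keeps every suppliers row; unmatched ones get NULL for shipments columns.
Group by suppliers.id and compute COUNT(m.id). COUNT(col) of an all-NULL group is 0.
  2: ids {11, 21, 26} → COUNT(m.id)=3
  5: ids {27} → COUNT(m.id)=1
  10: ids {3, 13, 18, 23, 24} → COUNT(m.id)=5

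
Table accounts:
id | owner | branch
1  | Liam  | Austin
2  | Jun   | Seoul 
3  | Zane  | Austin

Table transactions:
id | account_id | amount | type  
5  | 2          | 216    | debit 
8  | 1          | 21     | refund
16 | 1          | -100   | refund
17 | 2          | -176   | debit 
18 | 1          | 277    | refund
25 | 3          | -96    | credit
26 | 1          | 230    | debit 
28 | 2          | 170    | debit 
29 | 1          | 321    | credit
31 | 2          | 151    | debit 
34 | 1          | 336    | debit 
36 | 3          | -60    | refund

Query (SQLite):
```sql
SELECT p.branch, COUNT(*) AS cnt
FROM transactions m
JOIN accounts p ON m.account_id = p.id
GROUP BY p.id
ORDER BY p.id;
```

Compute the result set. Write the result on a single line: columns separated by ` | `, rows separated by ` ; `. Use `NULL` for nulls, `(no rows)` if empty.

Austin | 6 ; Seoul | 4 ; Austin | 2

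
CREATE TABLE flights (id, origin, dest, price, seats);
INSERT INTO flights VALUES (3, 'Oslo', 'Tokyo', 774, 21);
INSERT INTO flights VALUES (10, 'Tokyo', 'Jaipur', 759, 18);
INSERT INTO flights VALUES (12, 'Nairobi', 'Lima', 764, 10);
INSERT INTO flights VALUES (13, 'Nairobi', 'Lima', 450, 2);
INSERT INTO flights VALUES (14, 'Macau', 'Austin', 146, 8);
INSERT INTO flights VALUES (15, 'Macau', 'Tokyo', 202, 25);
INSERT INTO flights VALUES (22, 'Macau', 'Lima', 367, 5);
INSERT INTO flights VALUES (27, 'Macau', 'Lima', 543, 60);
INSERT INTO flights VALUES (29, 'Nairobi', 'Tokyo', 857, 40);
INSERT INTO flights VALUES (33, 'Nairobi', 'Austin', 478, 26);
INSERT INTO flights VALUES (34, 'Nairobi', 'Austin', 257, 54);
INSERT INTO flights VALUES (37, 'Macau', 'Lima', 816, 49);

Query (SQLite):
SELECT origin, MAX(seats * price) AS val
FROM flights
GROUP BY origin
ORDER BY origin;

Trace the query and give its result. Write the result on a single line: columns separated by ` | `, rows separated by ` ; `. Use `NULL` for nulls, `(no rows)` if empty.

For each row compute seats * price.
Group by origin; take MAX of the expression per group.
  Macau: ids {14, 15, 22, 27, 37} → MAX(seats * price)=39984
  Nairobi: ids {12, 13, 29, 33, 34} → MAX(seats * price)=34280
  Oslo: ids {3} → MAX(seats * price)=16254
  Tokyo: ids {10} → MAX(seats * price)=13662

Macau | 39984 ; Nairobi | 34280 ; Oslo | 16254 ; Tokyo | 13662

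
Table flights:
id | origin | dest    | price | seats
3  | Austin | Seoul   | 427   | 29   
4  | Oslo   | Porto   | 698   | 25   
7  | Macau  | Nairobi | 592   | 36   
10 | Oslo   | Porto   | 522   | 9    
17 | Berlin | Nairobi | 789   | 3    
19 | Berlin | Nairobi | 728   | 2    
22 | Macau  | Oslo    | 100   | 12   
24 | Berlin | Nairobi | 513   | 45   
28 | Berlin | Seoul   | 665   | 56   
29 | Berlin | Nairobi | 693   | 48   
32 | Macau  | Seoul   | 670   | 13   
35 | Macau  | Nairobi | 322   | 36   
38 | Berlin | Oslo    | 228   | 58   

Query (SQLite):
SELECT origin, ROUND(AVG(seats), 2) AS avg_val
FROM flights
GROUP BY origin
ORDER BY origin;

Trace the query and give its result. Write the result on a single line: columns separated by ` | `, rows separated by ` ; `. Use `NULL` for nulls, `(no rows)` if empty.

Partition flights by origin; compute ROUND(AVG(seats), 2) within each group.
  Austin: ids {3} → ROUND(AVG(seats), 2)=29
  Berlin: ids {17, 19, 24, 28, 29, 38} → ROUND(AVG(seats), 2)=35.33
  Macau: ids {7, 22, 32, 35} → ROUND(AVG(seats), 2)=24.25
  Oslo: ids {4, 10} → ROUND(AVG(seats), 2)=17

Austin | 29 ; Berlin | 35.33 ; Macau | 24.25 ; Oslo | 17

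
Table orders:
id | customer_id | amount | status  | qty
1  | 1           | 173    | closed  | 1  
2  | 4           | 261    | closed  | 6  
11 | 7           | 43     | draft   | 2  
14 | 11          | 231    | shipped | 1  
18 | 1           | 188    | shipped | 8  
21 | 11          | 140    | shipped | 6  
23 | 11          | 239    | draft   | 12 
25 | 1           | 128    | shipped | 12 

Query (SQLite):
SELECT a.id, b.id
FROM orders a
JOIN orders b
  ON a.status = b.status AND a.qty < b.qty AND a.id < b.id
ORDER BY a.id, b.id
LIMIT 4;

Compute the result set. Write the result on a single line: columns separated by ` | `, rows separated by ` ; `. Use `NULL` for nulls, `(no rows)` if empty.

1 | 2 ; 11 | 23 ; 14 | 18 ; 14 | 21

Pairs (a,b) with same status, a.qty < b.qty, a.id < b.id.
status groups: closed:{1,2} draft:{11,23} shipped:{14,18,21,25}
Ordered by (a.id, b.id); first 4.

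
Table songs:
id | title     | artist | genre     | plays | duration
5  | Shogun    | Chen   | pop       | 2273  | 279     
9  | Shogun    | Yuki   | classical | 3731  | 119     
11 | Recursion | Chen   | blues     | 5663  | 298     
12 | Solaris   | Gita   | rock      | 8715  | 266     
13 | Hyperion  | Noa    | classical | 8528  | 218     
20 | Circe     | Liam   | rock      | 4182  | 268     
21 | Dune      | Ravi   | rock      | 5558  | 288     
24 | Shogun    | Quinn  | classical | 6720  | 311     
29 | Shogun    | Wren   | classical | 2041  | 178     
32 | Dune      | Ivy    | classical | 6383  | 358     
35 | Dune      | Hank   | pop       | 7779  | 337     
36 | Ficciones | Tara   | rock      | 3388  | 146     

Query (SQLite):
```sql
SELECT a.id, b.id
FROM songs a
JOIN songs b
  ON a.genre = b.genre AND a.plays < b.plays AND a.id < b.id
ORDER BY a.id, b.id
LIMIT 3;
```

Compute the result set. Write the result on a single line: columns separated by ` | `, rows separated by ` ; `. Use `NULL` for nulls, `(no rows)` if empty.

5 | 35 ; 9 | 13 ; 9 | 24

Pairs (a,b) with same genre, a.plays < b.plays, a.id < b.id.
genre groups: blues:{11} classical:{9,13,24,29,32} pop:{5,35} rock:{12,20,21,36}
Ordered by (a.id, b.id); first 3.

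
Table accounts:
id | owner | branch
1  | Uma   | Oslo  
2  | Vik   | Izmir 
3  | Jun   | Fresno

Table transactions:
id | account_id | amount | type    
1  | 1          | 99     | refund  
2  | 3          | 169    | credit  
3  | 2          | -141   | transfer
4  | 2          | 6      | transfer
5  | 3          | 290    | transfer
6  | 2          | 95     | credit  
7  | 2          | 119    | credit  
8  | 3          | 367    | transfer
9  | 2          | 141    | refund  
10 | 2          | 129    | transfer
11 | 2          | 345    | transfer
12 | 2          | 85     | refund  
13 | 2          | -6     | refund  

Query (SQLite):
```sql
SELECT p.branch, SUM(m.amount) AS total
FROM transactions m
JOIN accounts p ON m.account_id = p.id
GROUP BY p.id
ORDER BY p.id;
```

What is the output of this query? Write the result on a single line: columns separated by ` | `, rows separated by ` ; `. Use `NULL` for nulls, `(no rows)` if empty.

Join each transactions row to its accounts via account_id.
Group joined rows by accounts.id; compute SUM(m.amount) per group.
  1: ids {1} → SUM(m.amount)=99
  2: ids {3, 4, 6, 7, 9, 10, 11, 12, 13} → SUM(m.amount)=773
  3: ids {2, 5, 8} → SUM(m.amount)=826

Oslo | 99 ; Izmir | 773 ; Fresno | 826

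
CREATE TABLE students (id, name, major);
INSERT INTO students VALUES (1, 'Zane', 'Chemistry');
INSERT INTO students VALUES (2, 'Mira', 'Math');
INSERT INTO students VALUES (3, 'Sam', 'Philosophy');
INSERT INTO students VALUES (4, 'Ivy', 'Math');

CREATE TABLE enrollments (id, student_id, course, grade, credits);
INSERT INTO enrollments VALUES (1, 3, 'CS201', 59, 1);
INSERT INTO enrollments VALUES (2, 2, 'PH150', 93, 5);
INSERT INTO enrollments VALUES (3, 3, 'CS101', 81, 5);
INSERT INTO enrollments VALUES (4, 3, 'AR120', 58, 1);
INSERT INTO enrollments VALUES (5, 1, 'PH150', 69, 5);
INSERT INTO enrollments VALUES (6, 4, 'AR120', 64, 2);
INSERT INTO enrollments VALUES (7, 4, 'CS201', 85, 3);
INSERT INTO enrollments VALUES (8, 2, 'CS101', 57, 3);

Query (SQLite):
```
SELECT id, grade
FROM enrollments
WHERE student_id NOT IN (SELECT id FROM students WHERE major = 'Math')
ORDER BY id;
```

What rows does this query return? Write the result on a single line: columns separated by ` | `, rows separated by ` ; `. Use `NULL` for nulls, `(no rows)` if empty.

1 | 59 ; 3 | 81 ; 4 | 58 ; 5 | 69

Inner query: students.id where major = 'Math'.
Outer: keep enrollments rows whose student_id is not in that set.
Inner query → {2, 4}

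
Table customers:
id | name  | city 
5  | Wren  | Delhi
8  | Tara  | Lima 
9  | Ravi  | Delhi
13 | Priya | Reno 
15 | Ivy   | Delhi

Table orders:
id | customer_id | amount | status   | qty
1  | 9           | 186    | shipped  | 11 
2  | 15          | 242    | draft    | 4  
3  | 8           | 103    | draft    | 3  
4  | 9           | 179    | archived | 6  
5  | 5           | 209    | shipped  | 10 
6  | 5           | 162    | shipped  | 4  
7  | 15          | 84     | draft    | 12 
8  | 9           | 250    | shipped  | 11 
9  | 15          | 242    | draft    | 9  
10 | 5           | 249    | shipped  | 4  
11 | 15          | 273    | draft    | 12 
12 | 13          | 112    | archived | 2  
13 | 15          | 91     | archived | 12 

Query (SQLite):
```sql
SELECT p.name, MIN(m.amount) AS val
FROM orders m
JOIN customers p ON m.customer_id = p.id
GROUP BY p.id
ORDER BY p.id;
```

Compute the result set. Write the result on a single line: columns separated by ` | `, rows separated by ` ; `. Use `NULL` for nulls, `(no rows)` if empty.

Wren | 162 ; Tara | 103 ; Ravi | 179 ; Priya | 112 ; Ivy | 84

Join each orders row to its customers via customer_id.
Group joined rows by customers.id; compute MIN(m.amount) per group.
  5: ids {5, 6, 10} → MIN(m.amount)=162
  8: ids {3} → MIN(m.amount)=103
  9: ids {1, 4, 8} → MIN(m.amount)=179
  13: ids {12} → MIN(m.amount)=112
  15: ids {2, 7, 9, 11, 13} → MIN(m.amount)=84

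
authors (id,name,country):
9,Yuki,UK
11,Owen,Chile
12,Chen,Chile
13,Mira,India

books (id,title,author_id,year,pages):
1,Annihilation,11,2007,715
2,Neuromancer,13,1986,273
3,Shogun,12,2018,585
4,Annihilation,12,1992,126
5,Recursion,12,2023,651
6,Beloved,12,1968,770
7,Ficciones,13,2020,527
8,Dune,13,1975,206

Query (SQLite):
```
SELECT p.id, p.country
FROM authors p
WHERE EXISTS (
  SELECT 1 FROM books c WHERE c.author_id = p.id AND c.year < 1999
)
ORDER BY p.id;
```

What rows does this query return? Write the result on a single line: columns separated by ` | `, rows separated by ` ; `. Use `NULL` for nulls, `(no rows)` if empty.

12 | Chile ; 13 | India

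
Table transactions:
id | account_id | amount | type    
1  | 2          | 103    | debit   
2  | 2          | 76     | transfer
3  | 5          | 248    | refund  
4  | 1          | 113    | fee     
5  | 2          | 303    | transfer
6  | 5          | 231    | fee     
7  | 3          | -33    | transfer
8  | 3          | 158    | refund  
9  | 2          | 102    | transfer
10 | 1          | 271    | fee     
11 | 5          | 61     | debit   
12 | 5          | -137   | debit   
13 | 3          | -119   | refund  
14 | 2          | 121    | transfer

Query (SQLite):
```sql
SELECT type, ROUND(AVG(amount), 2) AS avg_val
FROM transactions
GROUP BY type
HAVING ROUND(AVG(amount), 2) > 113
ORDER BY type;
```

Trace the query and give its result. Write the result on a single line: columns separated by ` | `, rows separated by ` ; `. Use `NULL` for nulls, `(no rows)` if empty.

fee | 205 ; transfer | 113.8

Partition transactions by type; compute ROUND(AVG(amount), 2) within each group.
HAVING: keep groups where ROUND(AVG(amount), 2) > 113.
  debit: ids {1, 11, 12} → ROUND(AVG(amount), 2)=9
  fee: ids {4, 6, 10} → ROUND(AVG(amount), 2)=205
  refund: ids {3, 8, 13} → ROUND(AVG(amount), 2)=95.67
  transfer: ids {2, 5, 7, 9, 14} → ROUND(AVG(amount), 2)=113.8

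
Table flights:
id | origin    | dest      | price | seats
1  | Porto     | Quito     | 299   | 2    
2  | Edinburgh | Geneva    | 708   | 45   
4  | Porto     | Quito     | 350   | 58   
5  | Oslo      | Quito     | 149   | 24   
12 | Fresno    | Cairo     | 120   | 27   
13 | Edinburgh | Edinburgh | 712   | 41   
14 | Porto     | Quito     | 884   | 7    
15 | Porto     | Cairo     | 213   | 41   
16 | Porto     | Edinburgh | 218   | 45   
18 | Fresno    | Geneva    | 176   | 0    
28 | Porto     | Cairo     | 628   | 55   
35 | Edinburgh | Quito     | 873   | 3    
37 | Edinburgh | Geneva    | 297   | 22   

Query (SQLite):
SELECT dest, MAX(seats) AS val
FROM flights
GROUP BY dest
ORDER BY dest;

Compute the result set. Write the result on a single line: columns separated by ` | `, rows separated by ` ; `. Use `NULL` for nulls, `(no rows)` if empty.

Cairo | 55 ; Edinburgh | 45 ; Geneva | 45 ; Quito | 58

Partition flights by dest; compute MAX(seats) within each group.
  Cairo: ids {12, 15, 28} → MAX(seats)=55
  Edinburgh: ids {13, 16} → MAX(seats)=45
  Geneva: ids {2, 18, 37} → MAX(seats)=45
  Quito: ids {1, 4, 5, 14, 35} → MAX(seats)=58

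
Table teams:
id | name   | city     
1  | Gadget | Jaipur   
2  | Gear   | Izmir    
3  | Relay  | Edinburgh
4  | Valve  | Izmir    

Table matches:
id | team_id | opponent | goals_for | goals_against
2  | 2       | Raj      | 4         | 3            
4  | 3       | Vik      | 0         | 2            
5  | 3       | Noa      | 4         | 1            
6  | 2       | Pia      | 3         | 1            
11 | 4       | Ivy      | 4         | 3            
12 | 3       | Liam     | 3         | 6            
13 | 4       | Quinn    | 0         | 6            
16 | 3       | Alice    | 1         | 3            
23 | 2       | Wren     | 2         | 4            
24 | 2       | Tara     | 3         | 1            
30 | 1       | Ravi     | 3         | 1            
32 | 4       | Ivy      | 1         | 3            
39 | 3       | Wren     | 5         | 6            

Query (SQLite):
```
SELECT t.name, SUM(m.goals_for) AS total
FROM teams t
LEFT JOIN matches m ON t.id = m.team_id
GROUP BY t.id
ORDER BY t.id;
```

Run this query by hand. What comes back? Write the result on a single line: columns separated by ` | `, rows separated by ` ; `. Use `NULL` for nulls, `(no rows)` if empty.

Gadget | 3 ; Gear | 12 ; Relay | 13 ; Valve | 5

LEFT JOIN keeps every teams row; unmatched ones get NULL for matches columns.
Group by teams.id and compute SUM(m.goals_for). SUM over an all-NULL group is NULL.
  1: ids {30} → SUM(m.goals_for)=3
  2: ids {2, 6, 23, 24} → SUM(m.goals_for)=12
  3: ids {4, 5, 12, 16, 39} → SUM(m.goals_for)=13
  4: ids {11, 13, 32} → SUM(m.goals_for)=5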